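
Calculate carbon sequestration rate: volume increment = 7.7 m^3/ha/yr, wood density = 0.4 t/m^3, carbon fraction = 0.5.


C = 7.7 * 0.4 * 0.5 = 1.54 t C/ha/yr

1.54 t C/ha/yr


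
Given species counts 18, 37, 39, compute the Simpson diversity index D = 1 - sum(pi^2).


Total N = 18 + 37 + 39 = 94
Per-species terms:
  p = 18/94 = 0.191489; p^2 = 0.191489^2 = 0.036668
  p = 37/94 = 0.393617; p^2 = 0.393617^2 = 0.154934
  p = 39/94 = 0.414894; p^2 = 0.414894^2 = 0.172137
sum(p^2) = 0.036668 + 0.154934 + 0.172137 = 0.363739
D = 1 - 0.363739 = 0.636261 ≈ 0.6363

0.6363


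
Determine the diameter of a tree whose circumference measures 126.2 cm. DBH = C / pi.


DBH = C / pi = 126.2 / 3.141593 = 40.1707 ≈ 40.17 cm

40.17 cm


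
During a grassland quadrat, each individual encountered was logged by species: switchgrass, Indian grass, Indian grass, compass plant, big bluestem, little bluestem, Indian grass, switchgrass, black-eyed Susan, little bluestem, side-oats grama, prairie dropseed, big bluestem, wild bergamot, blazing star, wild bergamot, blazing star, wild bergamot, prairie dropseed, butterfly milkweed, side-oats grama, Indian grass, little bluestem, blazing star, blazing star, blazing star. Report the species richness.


Total individuals logged = 26
Distinct species (count of individuals): switchgrass (2), Indian grass (4), compass plant (1), big bluestem (2), little bluestem (3), black-eyed Susan (1), side-oats grama (2), prairie dropseed (2), wild bergamot (3), blazing star (5), butterfly milkweed (1)
Species richness = number of distinct species = 11

11


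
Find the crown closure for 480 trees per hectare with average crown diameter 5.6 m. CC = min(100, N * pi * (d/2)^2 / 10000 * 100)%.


(d/2)^2 = (5.6/2)^2 = 2.8^2 = 7.84
Crown area = 3.141593 * 7.84 = 24.6301 m^2
N * area / 10000 * 100 = 480 * 24.6301 / 10000 * 100 = 118.224
CC = min(100, 118.224) = 100%

100%


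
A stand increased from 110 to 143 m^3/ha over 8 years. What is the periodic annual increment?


PAI = (V2 - V1) / period = (143 - 110) / 8 = 33 / 8 = 4.1250 ≈ 4.13 m^3/ha/yr

4.13 m^3/ha/yr


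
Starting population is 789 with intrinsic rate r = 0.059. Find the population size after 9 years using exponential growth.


r*t = 0.059 * 9 = 0.531
exp(0.531) = 1.70063
N = 789 * 1.70063 = 1341.80 ≈ 1342

1342


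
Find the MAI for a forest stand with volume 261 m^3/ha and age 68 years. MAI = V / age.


MAI = 261 / 68 = 3.8382 ≈ 3.84 m^3/ha/yr

3.84 m^3/ha/yr


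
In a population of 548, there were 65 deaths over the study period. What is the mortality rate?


Mortality rate = 65 / 548 = 0.118613 ≈ 0.1186

0.1186


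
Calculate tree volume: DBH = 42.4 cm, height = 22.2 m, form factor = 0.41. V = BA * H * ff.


(D/200)^2 = (42.4/200)^2 = 0.212^2 = 0.044944
BA = 3.141593 * 0.044944 = 0.141196 m^2
V = 0.141196 * 22.2 * 0.41 = 1.28517 ≈ 1.285 m^3

1.285 m^3


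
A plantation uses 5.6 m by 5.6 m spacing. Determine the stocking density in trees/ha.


N = 10000 / 5.6^2 = 10000 / 31.36 = 318.878 ≈ 319 trees/ha

319 trees/ha


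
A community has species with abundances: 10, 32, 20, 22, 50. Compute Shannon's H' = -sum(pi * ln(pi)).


Total N = 10 + 32 + 20 + 22 + 50 = 134
Per-species terms:
  p = 10/134 = 0.074627; ln(p) = -2.595253; p*ln(p) = 0.074627 * (-2.595253) = -0.193676
  p = 32/134 = 0.238806; ln(p) = -1.432104; p*ln(p) = 0.238806 * (-1.432104) = -0.341995
  p = 20/134 = 0.149254; ln(p) = -1.902106; p*ln(p) = 0.149254 * (-1.902106) = -0.283897
  p = 22/134 = 0.164179; ln(p) = -1.806798; p*ln(p) = 0.164179 * (-1.806798) = -0.296638
  p = 50/134 = 0.373134; ln(p) = -0.985818; p*ln(p) = 0.373134 * (-0.985818) = -0.367842
sum(p*ln(p)) = (-0.193676) + (-0.341995) + (-0.283897) + (-0.296638) + (-0.367842) = -1.484048
H' = -(-1.484048) = 1.484048 ≈ 1.4840

1.4840


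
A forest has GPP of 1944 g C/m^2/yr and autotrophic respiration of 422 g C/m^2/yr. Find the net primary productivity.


NPP = GPP - Ra = 1944 - 422 = 1522 g C/m^2/yr

1522 g C/m^2/yr


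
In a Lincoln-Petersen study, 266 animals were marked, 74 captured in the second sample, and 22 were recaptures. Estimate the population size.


N = M * C / R = 266 * 74 / 22 = 19684 / 22 = 894.73 ≈ 895

895 individuals


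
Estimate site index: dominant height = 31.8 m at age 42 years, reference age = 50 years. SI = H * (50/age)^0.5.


50/42 = 1.19048
(1.19048)^0.5 = 1.09109
SI = 31.8 * 1.09109 = 34.6967 ≈ 34.7 m

34.7 m


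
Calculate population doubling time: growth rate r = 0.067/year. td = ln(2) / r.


td = ln(2) / 0.067 = 0.693147 / 0.067 = 10.3455 ≈ 10.3 years

10.3 years


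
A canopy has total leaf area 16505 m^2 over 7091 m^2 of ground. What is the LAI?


LAI = 16505 / 7091 = 2.3276 ≈ 2.33

2.33


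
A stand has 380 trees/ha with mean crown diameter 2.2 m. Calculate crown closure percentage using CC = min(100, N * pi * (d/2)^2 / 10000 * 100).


(d/2)^2 = (2.2/2)^2 = 1.1^2 = 1.21
Crown area = 3.141593 * 1.21 = 3.80133 m^2
N * area / 10000 * 100 = 380 * 3.80133 / 10000 * 100 = 14.4451
CC = min(100, 14.4451) = 14.4451 ≈ 14.4%

14.4%


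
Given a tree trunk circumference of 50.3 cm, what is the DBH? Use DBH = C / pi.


DBH = C / pi = 50.3 / 3.141593 = 16.0110 ≈ 16.01 cm

16.01 cm


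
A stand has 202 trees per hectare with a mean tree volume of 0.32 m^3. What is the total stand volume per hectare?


V_stand = 202 * 0.32 = 64.64 ≈ 64.6 m^3/ha

64.6 m^3/ha


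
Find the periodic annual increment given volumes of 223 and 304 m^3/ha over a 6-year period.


PAI = (V2 - V1) / period = (304 - 223) / 6 = 81 / 6 = 13.50 m^3/ha/yr

13.50 m^3/ha/yr


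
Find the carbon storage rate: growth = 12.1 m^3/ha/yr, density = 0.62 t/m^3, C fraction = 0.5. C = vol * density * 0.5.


C = 12.1 * 0.62 * 0.5 = 3.751 ≈ 3.75 t C/ha/yr

3.75 t C/ha/yr


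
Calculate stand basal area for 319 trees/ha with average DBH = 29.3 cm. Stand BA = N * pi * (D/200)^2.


(D/200)^2 = (29.3/200)^2 = 0.1465^2 = 0.02146225
Individual BA = 3.141593 * 0.02146225 = 0.0674257 m^2
Stand BA = 319 * 0.0674257 = 21.5088 ≈ 21.51 m^2/ha

21.51 m^2/ha


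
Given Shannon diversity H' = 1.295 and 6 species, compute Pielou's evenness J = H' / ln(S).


ln(6) = 1.79176
J = H' / ln(S) = 1.295 / 1.79176 = 0.722753 ≈ 0.7228

0.7228


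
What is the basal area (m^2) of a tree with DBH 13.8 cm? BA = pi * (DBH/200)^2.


D/200 = 13.8/200 = 0.069 m
(D/200)^2 = 0.069^2 = 0.004761
BA = 3.141593 * 0.004761 = 0.0149571 ≈ 0.0150 m^2

0.0150 m^2


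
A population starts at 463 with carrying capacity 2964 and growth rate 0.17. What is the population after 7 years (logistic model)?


(K - N0)/N0 = (2964 - 463)/463 = 2501/463 = 5.40173
r*t = 0.17 * 7 = 1.19; exp(-1.19) = 0.304221
5.40173 * 0.304221 = 1.64332
1 + 1.64332 = 2.64332
N = 2964 / 2.64332 = 1121.32 ≈ 1121

1121


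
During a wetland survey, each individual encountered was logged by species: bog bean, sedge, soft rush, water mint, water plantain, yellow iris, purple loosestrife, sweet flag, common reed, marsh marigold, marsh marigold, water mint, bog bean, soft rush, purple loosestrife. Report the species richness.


Total individuals logged = 15
Distinct species (count of individuals): bog bean (2), sedge (1), soft rush (2), water mint (2), water plantain (1), yellow iris (1), purple loosestrife (2), sweet flag (1), common reed (1), marsh marigold (2)
Species richness = number of distinct species = 10

10


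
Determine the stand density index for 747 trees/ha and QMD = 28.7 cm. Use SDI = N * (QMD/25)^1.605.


QMD/25 = 28.7/25 = 1.148
(1.148)^1.605 = exp(1.605 * ln(1.148)) = exp(1.605 * 0.138021) = exp(0.221524) = 1.24798
SDI = 747 * 1.24798 = 932.241 ≈ 932

932


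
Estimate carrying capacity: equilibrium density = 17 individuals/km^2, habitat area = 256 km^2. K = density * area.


K = 17 * 256 = 4352 individuals

4352 individuals


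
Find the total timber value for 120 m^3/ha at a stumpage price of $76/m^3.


Value = 120 * 76 = $9120/ha

$9120/ha


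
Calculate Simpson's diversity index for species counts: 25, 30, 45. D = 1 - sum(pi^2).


Total N = 25 + 30 + 45 = 100
Per-species terms:
  p = 25/100 = 0.250000; p^2 = 0.250000^2 = 0.062500
  p = 30/100 = 0.300000; p^2 = 0.300000^2 = 0.090000
  p = 45/100 = 0.450000; p^2 = 0.450000^2 = 0.202500
sum(p^2) = 0.062500 + 0.090000 + 0.202500 = 0.355000
D = 1 - 0.355000 = 0.645000 ≈ 0.6450

0.6450


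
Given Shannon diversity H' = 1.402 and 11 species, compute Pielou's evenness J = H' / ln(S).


ln(11) = 2.39790
J = H' / ln(S) = 1.402 / 2.39790 = 0.584678 ≈ 0.5847

0.5847


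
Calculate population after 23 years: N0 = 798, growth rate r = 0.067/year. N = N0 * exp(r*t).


r*t = 0.067 * 23 = 1.541
exp(1.541) = 4.66926
N = 798 * 4.66926 = 3726.07 ≈ 3726

3726


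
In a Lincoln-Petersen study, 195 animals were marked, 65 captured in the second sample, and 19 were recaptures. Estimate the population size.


N = M * C / R = 195 * 65 / 19 = 12675 / 19 = 667.11 ≈ 667

667 individuals


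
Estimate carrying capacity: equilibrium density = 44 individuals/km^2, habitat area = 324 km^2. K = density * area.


K = 44 * 324 = 14256 individuals

14256 individuals


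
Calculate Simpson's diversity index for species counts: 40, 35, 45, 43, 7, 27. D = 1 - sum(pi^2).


Total N = 40 + 35 + 45 + 43 + 7 + 27 = 197
Per-species terms:
  p = 40/197 = 0.203046; p^2 = 0.203046^2 = 0.041228
  p = 35/197 = 0.177665; p^2 = 0.177665^2 = 0.031565
  p = 45/197 = 0.228426; p^2 = 0.228426^2 = 0.052178
  p = 43/197 = 0.218274; p^2 = 0.218274^2 = 0.047644
  p = 7/197 = 0.035533; p^2 = 0.035533^2 = 0.001263
  p = 27/197 = 0.137056; p^2 = 0.137056^2 = 0.018784
sum(p^2) = 0.041228 + 0.031565 + 0.052178 + 0.047644 + 0.001263 + 0.018784 = 0.192662
D = 1 - 0.192662 = 0.807338 ≈ 0.8073

0.8073


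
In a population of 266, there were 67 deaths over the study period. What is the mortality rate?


Mortality rate = 67 / 266 = 0.251880 ≈ 0.2519

0.2519


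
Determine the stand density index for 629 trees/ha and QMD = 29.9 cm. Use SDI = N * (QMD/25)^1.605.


QMD/25 = 29.9/25 = 1.196
(1.196)^1.605 = exp(1.605 * ln(1.196)) = exp(1.605 * 0.178983) = exp(0.287268) = 1.33278
SDI = 629 * 1.33278 = 838.319 ≈ 838

838


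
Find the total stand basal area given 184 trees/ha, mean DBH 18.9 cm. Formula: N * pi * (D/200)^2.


(D/200)^2 = (18.9/200)^2 = 0.0945^2 = 0.00893025
Individual BA = 3.141593 * 0.00893025 = 0.0280552 m^2
Stand BA = 184 * 0.0280552 = 5.16216 ≈ 5.16 m^2/ha

5.16 m^2/ha


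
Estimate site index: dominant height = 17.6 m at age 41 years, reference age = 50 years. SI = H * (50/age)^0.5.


50/41 = 1.21951
(1.21951)^0.5 = 1.10431
SI = 17.6 * 1.10431 = 19.4359 ≈ 19.4 m

19.4 m


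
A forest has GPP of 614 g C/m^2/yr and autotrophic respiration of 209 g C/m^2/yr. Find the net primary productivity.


NPP = GPP - Ra = 614 - 209 = 405 g C/m^2/yr

405 g C/m^2/yr


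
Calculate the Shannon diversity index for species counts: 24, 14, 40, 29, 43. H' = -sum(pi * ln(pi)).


Total N = 24 + 14 + 40 + 29 + 43 = 150
Per-species terms:
  p = 24/150 = 0.160000; ln(p) = -1.832581; p*ln(p) = 0.160000 * (-1.832581) = -0.293213
  p = 14/150 = 0.093333; ln(p) = -2.371582; p*ln(p) = 0.093333 * (-2.371582) = -0.221347
  p = 40/150 = 0.266667; ln(p) = -1.321755; p*ln(p) = 0.266667 * (-1.321755) = -0.352468
  p = 29/150 = 0.193333; ln(p) = -1.643341; p*ln(p) = 0.193333 * (-1.643341) = -0.317712
  p = 43/150 = 0.286667; ln(p) = -1.249434; p*ln(p) = 0.286667 * (-1.249434) = -0.358171
sum(p*ln(p)) = (-0.293213) + (-0.221347) + (-0.352468) + (-0.317712) + (-0.358171) = -1.542911
H' = -(-1.542911) = 1.542911 ≈ 1.5429

1.5429


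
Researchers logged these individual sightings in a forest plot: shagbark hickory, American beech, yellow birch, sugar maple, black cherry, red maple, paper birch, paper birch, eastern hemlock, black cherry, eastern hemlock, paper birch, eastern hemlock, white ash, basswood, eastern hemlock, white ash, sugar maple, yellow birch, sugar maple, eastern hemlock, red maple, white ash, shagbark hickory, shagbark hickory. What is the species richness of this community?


Total individuals logged = 25
Distinct species (count of individuals): shagbark hickory (3), American beech (1), yellow birch (2), sugar maple (3), black cherry (2), red maple (2), paper birch (3), eastern hemlock (5), white ash (3), basswood (1)
Species richness = number of distinct species = 10

10


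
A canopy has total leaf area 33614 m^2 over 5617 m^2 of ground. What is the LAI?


LAI = 33614 / 5617 = 5.9843 ≈ 5.98

5.98


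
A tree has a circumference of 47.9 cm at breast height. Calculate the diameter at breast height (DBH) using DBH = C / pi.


DBH = C / pi = 47.9 / 3.141593 = 15.2470 ≈ 15.25 cm

15.25 cm


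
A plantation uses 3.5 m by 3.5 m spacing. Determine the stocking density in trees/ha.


N = 10000 / 3.5^2 = 10000 / 12.25 = 816.327 ≈ 816 trees/ha

816 trees/ha


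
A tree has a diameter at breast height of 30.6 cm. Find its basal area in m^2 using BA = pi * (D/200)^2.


D/200 = 30.6/200 = 0.153 m
(D/200)^2 = 0.153^2 = 0.023409
BA = 3.141593 * 0.023409 = 0.0735416 ≈ 0.0735 m^2

0.0735 m^2


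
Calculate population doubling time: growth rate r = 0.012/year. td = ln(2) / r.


td = ln(2) / 0.012 = 0.693147 / 0.012 = 57.7623 ≈ 57.8 years

57.8 years


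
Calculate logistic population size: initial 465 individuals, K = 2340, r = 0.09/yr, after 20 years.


(K - N0)/N0 = (2340 - 465)/465 = 1875/465 = 4.03226
r*t = 0.09 * 20 = 1.8; exp(-1.8) = 0.165299
4.03226 * 0.165299 = 0.666529
1 + 0.666529 = 1.66653
N = 2340 / 1.66653 = 1404.12 ≈ 1404

1404


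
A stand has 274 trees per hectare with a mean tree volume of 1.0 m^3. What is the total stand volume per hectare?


V_stand = 274 * 1.0 = 274.0 m^3/ha

274.0 m^3/ha


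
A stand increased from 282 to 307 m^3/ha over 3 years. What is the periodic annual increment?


PAI = (V2 - V1) / period = (307 - 282) / 3 = 25 / 3 = 8.3333 ≈ 8.33 m^3/ha/yr

8.33 m^3/ha/yr


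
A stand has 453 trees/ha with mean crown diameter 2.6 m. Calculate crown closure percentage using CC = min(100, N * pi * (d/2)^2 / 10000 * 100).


(d/2)^2 = (2.6/2)^2 = 1.3^2 = 1.69
Crown area = 3.141593 * 1.69 = 5.30929 m^2
N * area / 10000 * 100 = 453 * 5.30929 / 10000 * 100 = 24.0511
CC = min(100, 24.0511) = 24.0511 ≈ 24.1%

24.1%


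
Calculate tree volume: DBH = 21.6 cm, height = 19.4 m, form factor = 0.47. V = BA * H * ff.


(D/200)^2 = (21.6/200)^2 = 0.108^2 = 0.011664
BA = 3.141593 * 0.011664 = 0.0366435 m^2
V = 0.0366435 * 19.4 * 0.47 = 0.334115 ≈ 0.334 m^3

0.334 m^3


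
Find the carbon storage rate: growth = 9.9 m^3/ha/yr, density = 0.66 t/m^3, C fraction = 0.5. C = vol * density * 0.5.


C = 9.9 * 0.66 * 0.5 = 3.267 ≈ 3.27 t C/ha/yr

3.27 t C/ha/yr


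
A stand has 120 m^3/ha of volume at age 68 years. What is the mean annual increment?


MAI = 120 / 68 = 1.7647 ≈ 1.76 m^3/ha/yr

1.76 m^3/ha/yr


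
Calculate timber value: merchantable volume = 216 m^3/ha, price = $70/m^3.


Value = 216 * 70 = $15120/ha

$15120/ha


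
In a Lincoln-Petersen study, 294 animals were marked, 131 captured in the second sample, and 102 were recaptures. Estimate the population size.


N = M * C / R = 294 * 131 / 102 = 38514 / 102 = 377.59 ≈ 378

378 individuals


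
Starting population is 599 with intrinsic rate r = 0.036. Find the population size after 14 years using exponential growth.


r*t = 0.036 * 14 = 0.504
exp(0.504) = 1.65533
N = 599 * 1.65533 = 991.543 ≈ 992

992


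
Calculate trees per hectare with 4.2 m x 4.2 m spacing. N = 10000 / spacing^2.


N = 10000 / 4.2^2 = 10000 / 17.64 = 566.893 ≈ 567 trees/ha

567 trees/ha


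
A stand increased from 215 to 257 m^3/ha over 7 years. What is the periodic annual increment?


PAI = (V2 - V1) / period = (257 - 215) / 7 = 42 / 7 = 6.00 m^3/ha/yr

6.00 m^3/ha/yr


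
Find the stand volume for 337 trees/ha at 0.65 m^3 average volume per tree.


V_stand = 337 * 0.65 = 219.05 ≈ 219.1 m^3/ha

219.1 m^3/ha


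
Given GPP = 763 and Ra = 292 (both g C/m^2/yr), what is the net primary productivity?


NPP = GPP - Ra = 763 - 292 = 471 g C/m^2/yr

471 g C/m^2/yr


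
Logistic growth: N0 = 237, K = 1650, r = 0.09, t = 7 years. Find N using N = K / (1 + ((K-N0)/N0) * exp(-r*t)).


(K - N0)/N0 = (1650 - 237)/237 = 1413/237 = 5.96203
r*t = 0.09 * 7 = 0.63; exp(-0.63) = 0.532592
5.96203 * 0.532592 = 3.17533
1 + 3.17533 = 4.17533
N = 1650 / 4.17533 = 395.178 ≈ 395

395


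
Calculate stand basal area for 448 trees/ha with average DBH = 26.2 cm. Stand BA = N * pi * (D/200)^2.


(D/200)^2 = (26.2/200)^2 = 0.131^2 = 0.017161
Individual BA = 3.141593 * 0.017161 = 0.0539129 m^2
Stand BA = 448 * 0.0539129 = 24.1530 ≈ 24.15 m^2/ha

24.15 m^2/ha


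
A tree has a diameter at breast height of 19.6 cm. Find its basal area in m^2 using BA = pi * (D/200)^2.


D/200 = 19.6/200 = 0.098 m
(D/200)^2 = 0.098^2 = 0.009604
BA = 3.141593 * 0.009604 = 0.0301719 ≈ 0.0302 m^2

0.0302 m^2


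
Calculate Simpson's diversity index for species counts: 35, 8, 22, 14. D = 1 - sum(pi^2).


Total N = 35 + 8 + 22 + 14 = 79
Per-species terms:
  p = 35/79 = 0.443038; p^2 = 0.443038^2 = 0.196283
  p = 8/79 = 0.101266; p^2 = 0.101266^2 = 0.010255
  p = 22/79 = 0.278481; p^2 = 0.278481^2 = 0.077552
  p = 14/79 = 0.177215; p^2 = 0.177215^2 = 0.031405
sum(p^2) = 0.196283 + 0.010255 + 0.077552 + 0.031405 = 0.315495
D = 1 - 0.315495 = 0.684505 ≈ 0.6845

0.6845


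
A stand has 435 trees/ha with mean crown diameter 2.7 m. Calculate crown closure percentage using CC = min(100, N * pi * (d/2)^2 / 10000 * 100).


(d/2)^2 = (2.7/2)^2 = 1.35^2 = 1.8225
Crown area = 3.141593 * 1.8225 = 5.72555 m^2
N * area / 10000 * 100 = 435 * 5.72555 / 10000 * 100 = 24.9061
CC = min(100, 24.9061) = 24.9061 ≈ 24.9%

24.9%


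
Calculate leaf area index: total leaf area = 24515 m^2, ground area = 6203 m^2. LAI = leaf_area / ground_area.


LAI = 24515 / 6203 = 3.9521 ≈ 3.95

3.95


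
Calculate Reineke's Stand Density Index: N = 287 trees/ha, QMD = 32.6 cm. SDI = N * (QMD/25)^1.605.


QMD/25 = 32.6/25 = 1.304
(1.304)^1.605 = exp(1.605 * ln(1.304)) = exp(1.605 * 0.265436) = exp(0.426025) = 1.53116
SDI = 287 * 1.53116 = 439.443 ≈ 439

439


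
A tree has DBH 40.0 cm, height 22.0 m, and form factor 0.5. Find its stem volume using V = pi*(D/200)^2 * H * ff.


(D/200)^2 = (40.0/200)^2 = 0.2^2 = 0.04
BA = 3.141593 * 0.04 = 0.125664 m^2
V = 0.125664 * 22.0 * 0.5 = 1.38230 ≈ 1.382 m^3

1.382 m^3


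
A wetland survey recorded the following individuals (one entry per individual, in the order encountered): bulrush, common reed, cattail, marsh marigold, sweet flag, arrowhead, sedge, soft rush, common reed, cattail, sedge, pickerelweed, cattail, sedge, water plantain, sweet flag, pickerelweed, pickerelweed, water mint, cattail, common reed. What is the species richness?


Total individuals logged = 21
Distinct species (count of individuals): bulrush (1), common reed (3), cattail (4), marsh marigold (1), sweet flag (2), arrowhead (1), sedge (3), soft rush (1), pickerelweed (3), water plantain (1), water mint (1)
Species richness = number of distinct species = 11

11


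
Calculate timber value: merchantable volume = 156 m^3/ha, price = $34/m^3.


Value = 156 * 34 = $5304/ha

$5304/ha


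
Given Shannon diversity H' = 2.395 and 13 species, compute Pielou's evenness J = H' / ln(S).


ln(13) = 2.56495
J = H' / ln(S) = 2.395 / 2.56495 = 0.933741 ≈ 0.9337

0.9337


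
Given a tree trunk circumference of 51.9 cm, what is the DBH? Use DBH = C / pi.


DBH = C / pi = 51.9 / 3.141593 = 16.5203 ≈ 16.52 cm

16.52 cm


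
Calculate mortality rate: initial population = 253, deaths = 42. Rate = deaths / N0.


Mortality rate = 42 / 253 = 0.166008 ≈ 0.1660

0.1660


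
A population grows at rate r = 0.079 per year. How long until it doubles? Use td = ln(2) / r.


td = ln(2) / 0.079 = 0.693147 / 0.079 = 8.77401 ≈ 8.8 years

8.8 years


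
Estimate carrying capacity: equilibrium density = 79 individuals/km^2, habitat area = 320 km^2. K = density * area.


K = 79 * 320 = 25280 individuals

25280 individuals


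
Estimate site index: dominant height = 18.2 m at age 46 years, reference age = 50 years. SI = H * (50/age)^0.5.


50/46 = 1.08696
(1.08696)^0.5 = 1.04257
SI = 18.2 * 1.04257 = 18.9748 ≈ 19.0 m

19.0 m


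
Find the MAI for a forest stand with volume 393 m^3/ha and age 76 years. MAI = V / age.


MAI = 393 / 76 = 5.1711 ≈ 5.17 m^3/ha/yr

5.17 m^3/ha/yr


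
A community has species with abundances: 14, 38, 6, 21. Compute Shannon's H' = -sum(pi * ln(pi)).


Total N = 14 + 38 + 6 + 21 = 79
Per-species terms:
  p = 14/79 = 0.177215; ln(p) = -1.730392; p*ln(p) = 0.177215 * (-1.730392) = -0.306651
  p = 38/79 = 0.481013; ln(p) = -0.731861; p*ln(p) = 0.481013 * (-0.731861) = -0.352035
  p = 6/79 = 0.075949; ln(p) = -2.577693; p*ln(p) = 0.075949 * (-2.577693) = -0.195773
  p = 21/79 = 0.265823; ln(p) = -1.324925; p*ln(p) = 0.265823 * (-1.324925) = -0.352196
sum(p*ln(p)) = (-0.306651) + (-0.352035) + (-0.195773) + (-0.352196) = -1.206655
H' = -(-1.206655) = 1.206655 ≈ 1.2067

1.2067


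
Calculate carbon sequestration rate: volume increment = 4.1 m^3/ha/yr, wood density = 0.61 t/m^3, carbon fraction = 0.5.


C = 4.1 * 0.61 * 0.5 = 1.2505 ≈ 1.25 t C/ha/yr

1.25 t C/ha/yr


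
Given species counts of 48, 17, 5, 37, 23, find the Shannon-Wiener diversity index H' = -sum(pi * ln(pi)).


Total N = 48 + 17 + 5 + 37 + 23 = 130
Per-species terms:
  p = 48/130 = 0.369231; ln(p) = -0.996333; p*ln(p) = 0.369231 * (-0.996333) = -0.367877
  p = 17/130 = 0.130769; ln(p) = -2.034323; p*ln(p) = 0.130769 * (-2.034323) = -0.266026
  p = 5/130 = 0.038462; ln(p) = -3.258085; p*ln(p) = 0.038462 * (-3.258085) = -0.125312
  p = 37/130 = 0.284615; ln(p) = -1.256618; p*ln(p) = 0.284615 * (-1.256618) = -0.357652
  p = 23/130 = 0.176923; ln(p) = -1.732041; p*ln(p) = 0.176923 * (-1.732041) = -0.306438
sum(p*ln(p)) = (-0.367877) + (-0.266026) + (-0.125312) + (-0.357652) + (-0.306438) = -1.423305
H' = -(-1.423305) = 1.423305 ≈ 1.4233

1.4233


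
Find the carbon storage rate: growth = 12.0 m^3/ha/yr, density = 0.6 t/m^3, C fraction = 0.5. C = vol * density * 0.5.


C = 12.0 * 0.6 * 0.5 = 3.60 t C/ha/yr

3.60 t C/ha/yr


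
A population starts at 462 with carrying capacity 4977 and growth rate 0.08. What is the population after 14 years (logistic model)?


(K - N0)/N0 = (4977 - 462)/462 = 4515/462 = 9.77273
r*t = 0.08 * 14 = 1.12; exp(-1.12) = 0.326280
9.77273 * 0.326280 = 3.18865
1 + 3.18865 = 4.18865
N = 4977 / 4.18865 = 1188.21 ≈ 1188

1188


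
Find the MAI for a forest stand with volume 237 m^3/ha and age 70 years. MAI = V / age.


MAI = 237 / 70 = 3.3857 ≈ 3.39 m^3/ha/yr

3.39 m^3/ha/yr


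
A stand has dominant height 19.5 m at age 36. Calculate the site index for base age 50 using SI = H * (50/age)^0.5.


50/36 = 1.38889
(1.38889)^0.5 = 1.17851
SI = 19.5 * 1.17851 = 22.9809 ≈ 23.0 m

23.0 m


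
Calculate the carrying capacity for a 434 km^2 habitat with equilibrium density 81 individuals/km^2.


K = 81 * 434 = 35154 individuals

35154 individuals


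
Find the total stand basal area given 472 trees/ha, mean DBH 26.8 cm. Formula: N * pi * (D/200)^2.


(D/200)^2 = (26.8/200)^2 = 0.134^2 = 0.017956
Individual BA = 3.141593 * 0.017956 = 0.0564104 m^2
Stand BA = 472 * 0.0564104 = 26.6257 ≈ 26.63 m^2/ha

26.63 m^2/ha


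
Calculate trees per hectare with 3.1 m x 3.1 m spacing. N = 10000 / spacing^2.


N = 10000 / 3.1^2 = 10000 / 9.61 = 1040.58 ≈ 1041 trees/ha

1041 trees/ha


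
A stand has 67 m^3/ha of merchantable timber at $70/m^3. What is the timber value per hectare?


Value = 67 * 70 = $4690/ha

$4690/ha


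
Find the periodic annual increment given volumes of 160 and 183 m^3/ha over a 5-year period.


PAI = (V2 - V1) / period = (183 - 160) / 5 = 23 / 5 = 4.60 m^3/ha/yr

4.60 m^3/ha/yr


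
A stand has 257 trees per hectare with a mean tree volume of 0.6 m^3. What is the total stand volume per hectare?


V_stand = 257 * 0.6 = 154.2 m^3/ha

154.2 m^3/ha


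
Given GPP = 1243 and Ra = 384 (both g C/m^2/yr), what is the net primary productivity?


NPP = GPP - Ra = 1243 - 384 = 859 g C/m^2/yr

859 g C/m^2/yr


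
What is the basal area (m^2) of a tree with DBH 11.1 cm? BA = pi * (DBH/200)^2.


D/200 = 11.1/200 = 0.0555 m
(D/200)^2 = 0.0555^2 = 0.00308025
BA = 3.141593 * 0.00308025 = 0.00967689 ≈ 0.0097 m^2

0.0097 m^2


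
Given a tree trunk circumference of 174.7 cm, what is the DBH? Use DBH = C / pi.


DBH = C / pi = 174.7 / 3.141593 = 55.6087 ≈ 55.61 cm

55.61 cm


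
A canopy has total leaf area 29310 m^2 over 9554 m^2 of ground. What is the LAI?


LAI = 29310 / 9554 = 3.0678 ≈ 3.07

3.07


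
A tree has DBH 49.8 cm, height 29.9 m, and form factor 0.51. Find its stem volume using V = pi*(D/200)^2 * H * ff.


(D/200)^2 = (49.8/200)^2 = 0.249^2 = 0.062001
BA = 3.141593 * 0.062001 = 0.194782 m^2
V = 0.194782 * 29.9 * 0.51 = 2.97023 ≈ 2.970 m^3

2.970 m^3


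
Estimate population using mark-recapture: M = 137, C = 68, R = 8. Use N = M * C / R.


N = M * C / R = 137 * 68 / 8 = 9316 / 8 = 1164.50 ≈ 1165

1165 individuals


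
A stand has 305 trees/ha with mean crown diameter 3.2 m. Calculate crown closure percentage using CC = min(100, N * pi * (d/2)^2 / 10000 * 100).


(d/2)^2 = (3.2/2)^2 = 1.6^2 = 2.56
Crown area = 3.141593 * 2.56 = 8.04248 m^2
N * area / 10000 * 100 = 305 * 8.04248 / 10000 * 100 = 24.5296
CC = min(100, 24.5296) = 24.5296 ≈ 24.5%

24.5%


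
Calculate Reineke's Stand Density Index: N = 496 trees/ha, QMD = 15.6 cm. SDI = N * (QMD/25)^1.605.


QMD/25 = 15.6/25 = 0.624
(0.624)^1.605 = exp(1.605 * ln(0.624)) = exp(1.605 * (-0.471605)) = exp(-0.756926) = 0.469106
SDI = 496 * 0.469106 = 232.677 ≈ 233

233


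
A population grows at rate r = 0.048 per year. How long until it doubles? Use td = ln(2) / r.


td = ln(2) / 0.048 = 0.693147 / 0.048 = 14.4406 ≈ 14.4 years

14.4 years


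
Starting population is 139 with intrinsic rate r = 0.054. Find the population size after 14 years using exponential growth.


r*t = 0.054 * 14 = 0.756
exp(0.756) = 2.12974
N = 139 * 2.12974 = 296.034 ≈ 296

296


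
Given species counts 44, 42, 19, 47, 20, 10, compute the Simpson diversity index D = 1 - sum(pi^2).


Total N = 44 + 42 + 19 + 47 + 20 + 10 = 182
Per-species terms:
  p = 44/182 = 0.241758; p^2 = 0.241758^2 = 0.058447
  p = 42/182 = 0.230769; p^2 = 0.230769^2 = 0.053254
  p = 19/182 = 0.104396; p^2 = 0.104396^2 = 0.010899
  p = 47/182 = 0.258242; p^2 = 0.258242^2 = 0.066689
  p = 20/182 = 0.109890; p^2 = 0.109890^2 = 0.012076
  p = 10/182 = 0.054945; p^2 = 0.054945^2 = 0.003019
sum(p^2) = 0.058447 + 0.053254 + 0.010899 + 0.066689 + 0.012076 + 0.003019 = 0.204384
D = 1 - 0.204384 = 0.795616 ≈ 0.7956

0.7956


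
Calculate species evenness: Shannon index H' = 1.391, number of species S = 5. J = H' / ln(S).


ln(5) = 1.60944
J = H' / ln(S) = 1.391 / 1.60944 = 0.864276 ≈ 0.8643

0.8643


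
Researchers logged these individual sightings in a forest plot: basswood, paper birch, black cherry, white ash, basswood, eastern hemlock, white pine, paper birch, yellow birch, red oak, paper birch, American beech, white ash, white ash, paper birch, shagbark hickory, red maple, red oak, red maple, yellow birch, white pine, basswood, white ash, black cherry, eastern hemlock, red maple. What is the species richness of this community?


Total individuals logged = 26
Distinct species (count of individuals): basswood (3), paper birch (4), black cherry (2), white ash (4), eastern hemlock (2), white pine (2), yellow birch (2), red oak (2), American beech (1), shagbark hickory (1), red maple (3)
Species richness = number of distinct species = 11

11


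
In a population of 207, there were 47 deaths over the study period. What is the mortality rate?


Mortality rate = 47 / 207 = 0.227053 ≈ 0.2271

0.2271


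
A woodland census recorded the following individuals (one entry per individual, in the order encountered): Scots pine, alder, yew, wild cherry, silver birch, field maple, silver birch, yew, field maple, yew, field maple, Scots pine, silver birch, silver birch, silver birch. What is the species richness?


Total individuals logged = 15
Distinct species (count of individuals): Scots pine (2), alder (1), yew (3), wild cherry (1), silver birch (5), field maple (3)
Species richness = number of distinct species = 6

6


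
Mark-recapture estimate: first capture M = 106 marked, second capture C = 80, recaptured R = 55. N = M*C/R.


N = M * C / R = 106 * 80 / 55 = 8480 / 55 = 154.18 ≈ 154

154 individuals


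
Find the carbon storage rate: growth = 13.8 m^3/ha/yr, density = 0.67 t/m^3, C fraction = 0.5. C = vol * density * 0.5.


C = 13.8 * 0.67 * 0.5 = 4.623 ≈ 4.62 t C/ha/yr

4.62 t C/ha/yr


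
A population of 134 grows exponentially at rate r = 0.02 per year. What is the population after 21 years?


r*t = 0.02 * 21 = 0.42
exp(0.42) = 1.52196
N = 134 * 1.52196 = 203.943 ≈ 204

204


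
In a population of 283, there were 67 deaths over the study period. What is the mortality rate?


Mortality rate = 67 / 283 = 0.236749 ≈ 0.2367

0.2367


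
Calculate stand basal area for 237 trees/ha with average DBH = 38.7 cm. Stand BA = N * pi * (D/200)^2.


(D/200)^2 = (38.7/200)^2 = 0.1935^2 = 0.03744225
Individual BA = 3.141593 * 0.03744225 = 0.117628 m^2
Stand BA = 237 * 0.117628 = 27.8778 ≈ 27.88 m^2/ha

27.88 m^2/ha


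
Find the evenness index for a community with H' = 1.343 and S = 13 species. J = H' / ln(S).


ln(13) = 2.56495
J = H' / ln(S) = 1.343 / 2.56495 = 0.523597 ≈ 0.5236

0.5236


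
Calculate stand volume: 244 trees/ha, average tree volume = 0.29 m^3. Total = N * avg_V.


V_stand = 244 * 0.29 = 70.76 ≈ 70.8 m^3/ha

70.8 m^3/ha


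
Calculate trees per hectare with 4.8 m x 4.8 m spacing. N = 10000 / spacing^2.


N = 10000 / 4.8^2 = 10000 / 23.04 = 434.028 ≈ 434 trees/ha

434 trees/ha


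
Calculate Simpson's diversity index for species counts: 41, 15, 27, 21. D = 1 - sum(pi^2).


Total N = 41 + 15 + 27 + 21 = 104
Per-species terms:
  p = 41/104 = 0.394231; p^2 = 0.394231^2 = 0.155418
  p = 15/104 = 0.144231; p^2 = 0.144231^2 = 0.020803
  p = 27/104 = 0.259615; p^2 = 0.259615^2 = 0.067400
  p = 21/104 = 0.201923; p^2 = 0.201923^2 = 0.040773
sum(p^2) = 0.155418 + 0.020803 + 0.067400 + 0.040773 = 0.284394
D = 1 - 0.284394 = 0.715606 ≈ 0.7156

0.7156


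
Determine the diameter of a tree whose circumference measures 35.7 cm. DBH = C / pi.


DBH = C / pi = 35.7 / 3.141593 = 11.3637 ≈ 11.36 cm

11.36 cm


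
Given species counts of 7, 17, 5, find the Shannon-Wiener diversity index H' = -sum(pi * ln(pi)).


Total N = 7 + 17 + 5 = 29
Per-species terms:
  p = 7/29 = 0.241379; ln(p) = -1.421387; p*ln(p) = 0.241379 * (-1.421387) = -0.343093
  p = 17/29 = 0.586207; ln(p) = -0.534082; p*ln(p) = 0.586207 * (-0.534082) = -0.313083
  p = 5/29 = 0.172414; ln(p) = -1.757857; p*ln(p) = 0.172414 * (-1.757857) = -0.303079
sum(p*ln(p)) = (-0.343093) + (-0.313083) + (-0.303079) = -0.959255
H' = -(-0.959255) = 0.959255 ≈ 0.9593

0.9593


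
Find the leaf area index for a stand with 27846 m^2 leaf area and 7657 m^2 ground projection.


LAI = 27846 / 7657 = 3.6367 ≈ 3.64

3.64


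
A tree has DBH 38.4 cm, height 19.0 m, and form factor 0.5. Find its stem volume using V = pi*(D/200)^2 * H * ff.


(D/200)^2 = (38.4/200)^2 = 0.192^2 = 0.036864
BA = 3.141593 * 0.036864 = 0.115812 m^2
V = 0.115812 * 19.0 * 0.5 = 1.10021 ≈ 1.100 m^3

1.100 m^3


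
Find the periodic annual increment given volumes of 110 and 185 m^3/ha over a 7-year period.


PAI = (V2 - V1) / period = (185 - 110) / 7 = 75 / 7 = 10.7143 ≈ 10.71 m^3/ha/yr

10.71 m^3/ha/yr


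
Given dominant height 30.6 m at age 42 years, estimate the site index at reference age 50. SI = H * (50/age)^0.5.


50/42 = 1.19048
(1.19048)^0.5 = 1.09109
SI = 30.6 * 1.09109 = 33.3874 ≈ 33.4 m

33.4 m


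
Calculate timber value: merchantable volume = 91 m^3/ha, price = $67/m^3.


Value = 91 * 67 = $6097/ha

$6097/ha


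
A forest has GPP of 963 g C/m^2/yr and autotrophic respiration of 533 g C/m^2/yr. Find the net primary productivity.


NPP = GPP - Ra = 963 - 533 = 430 g C/m^2/yr

430 g C/m^2/yr


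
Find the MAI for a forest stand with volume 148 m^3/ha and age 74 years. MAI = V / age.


MAI = 148 / 74 = 2.00 m^3/ha/yr

2.00 m^3/ha/yr


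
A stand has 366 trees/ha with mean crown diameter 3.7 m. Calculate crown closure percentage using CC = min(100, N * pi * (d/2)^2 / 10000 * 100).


(d/2)^2 = (3.7/2)^2 = 1.85^2 = 3.4225
Crown area = 3.141593 * 3.4225 = 10.7521 m^2
N * area / 10000 * 100 = 366 * 10.7521 / 10000 * 100 = 39.3527
CC = min(100, 39.3527) = 39.3527 ≈ 39.4%

39.4%


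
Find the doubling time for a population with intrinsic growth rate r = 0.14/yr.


td = ln(2) / 0.14 = 0.693147 / 0.14 = 4.95105 ≈ 5.0 years

5.0 years


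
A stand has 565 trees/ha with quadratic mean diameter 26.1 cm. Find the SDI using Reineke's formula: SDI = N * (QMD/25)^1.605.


QMD/25 = 26.1/25 = 1.044
(1.044)^1.605 = exp(1.605 * ln(1.044)) = exp(1.605 * 0.0430595) = exp(0.0691105) = 1.07155
SDI = 565 * 1.07155 = 605.426 ≈ 605

605


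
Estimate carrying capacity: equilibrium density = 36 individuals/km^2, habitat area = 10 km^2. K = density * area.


K = 36 * 10 = 360 individuals

360 individuals


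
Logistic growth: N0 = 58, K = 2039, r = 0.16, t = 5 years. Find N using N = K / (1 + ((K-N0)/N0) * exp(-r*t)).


(K - N0)/N0 = (2039 - 58)/58 = 1981/58 = 34.1552
r*t = 0.16 * 5 = 0.8; exp(-0.8) = 0.449329
34.1552 * 0.449329 = 15.3469
1 + 15.3469 = 16.3469
N = 2039 / 16.3469 = 124.733 ≈ 125

125


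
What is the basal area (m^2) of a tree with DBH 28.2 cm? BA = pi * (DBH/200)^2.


D/200 = 28.2/200 = 0.141 m
(D/200)^2 = 0.141^2 = 0.019881
BA = 3.141593 * 0.019881 = 0.0624580 ≈ 0.0625 m^2

0.0625 m^2


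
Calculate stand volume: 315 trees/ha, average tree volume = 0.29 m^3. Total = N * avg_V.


V_stand = 315 * 0.29 = 91.35 ≈ 91.4 m^3/ha

91.4 m^3/ha


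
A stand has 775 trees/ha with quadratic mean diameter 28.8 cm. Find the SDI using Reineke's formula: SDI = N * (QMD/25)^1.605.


QMD/25 = 28.8/25 = 1.152
(1.152)^1.605 = exp(1.605 * ln(1.152)) = exp(1.605 * 0.141500) = exp(0.227108) = 1.25497
SDI = 775 * 1.25497 = 972.602 ≈ 973

973


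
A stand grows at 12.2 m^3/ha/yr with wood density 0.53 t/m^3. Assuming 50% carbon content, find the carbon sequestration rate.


C = 12.2 * 0.53 * 0.5 = 3.233 ≈ 3.23 t C/ha/yr

3.23 t C/ha/yr


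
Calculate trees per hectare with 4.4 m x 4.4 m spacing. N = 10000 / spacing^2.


N = 10000 / 4.4^2 = 10000 / 19.36 = 516.529 ≈ 517 trees/ha

517 trees/ha


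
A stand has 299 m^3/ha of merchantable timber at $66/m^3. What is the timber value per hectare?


Value = 299 * 66 = $19734/ha

$19734/ha


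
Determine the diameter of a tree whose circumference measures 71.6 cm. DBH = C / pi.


DBH = C / pi = 71.6 / 3.141593 = 22.7910 ≈ 22.79 cm

22.79 cm


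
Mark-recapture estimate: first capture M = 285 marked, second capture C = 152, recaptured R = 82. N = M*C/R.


N = M * C / R = 285 * 152 / 82 = 43320 / 82 = 528.29 ≈ 528

528 individuals


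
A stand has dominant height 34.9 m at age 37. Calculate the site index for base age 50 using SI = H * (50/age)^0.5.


50/37 = 1.35135
(1.35135)^0.5 = 1.16248
SI = 34.9 * 1.16248 = 40.5706 ≈ 40.6 m

40.6 m


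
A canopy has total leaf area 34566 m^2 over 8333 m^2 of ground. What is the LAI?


LAI = 34566 / 8333 = 4.1481 ≈ 4.15

4.15


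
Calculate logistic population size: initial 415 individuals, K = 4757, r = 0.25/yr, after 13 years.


(K - N0)/N0 = (4757 - 415)/415 = 4342/415 = 10.4627
r*t = 0.25 * 13 = 3.25; exp(-3.25) = 0.0387742
10.4627 * 0.0387742 = 0.405683
1 + 0.405683 = 1.40568
N = 4757 / 1.40568 = 3384.13 ≈ 3384

3384


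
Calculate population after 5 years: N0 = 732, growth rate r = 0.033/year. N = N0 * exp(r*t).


r*t = 0.033 * 5 = 0.165
exp(0.165) = 1.17939
N = 732 * 1.17939 = 863.313 ≈ 863

863


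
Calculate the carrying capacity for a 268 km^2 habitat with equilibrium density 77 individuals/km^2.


K = 77 * 268 = 20636 individuals

20636 individuals


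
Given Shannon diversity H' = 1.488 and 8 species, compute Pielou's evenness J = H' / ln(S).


ln(8) = 2.07944
J = H' / ln(S) = 1.488 / 2.07944 = 0.715577 ≈ 0.7156

0.7156


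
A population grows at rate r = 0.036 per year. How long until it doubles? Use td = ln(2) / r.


td = ln(2) / 0.036 = 0.693147 / 0.036 = 19.2541 ≈ 19.3 years

19.3 years


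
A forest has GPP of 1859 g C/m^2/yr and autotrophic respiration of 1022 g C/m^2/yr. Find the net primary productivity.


NPP = GPP - Ra = 1859 - 1022 = 837 g C/m^2/yr

837 g C/m^2/yr


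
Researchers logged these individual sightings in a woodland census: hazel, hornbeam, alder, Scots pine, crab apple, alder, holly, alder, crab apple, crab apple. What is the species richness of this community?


Total individuals logged = 10
Distinct species (count of individuals): hazel (1), hornbeam (1), alder (3), Scots pine (1), crab apple (3), holly (1)
Species richness = number of distinct species = 6

6


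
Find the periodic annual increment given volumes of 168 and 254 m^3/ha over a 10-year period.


PAI = (V2 - V1) / period = (254 - 168) / 10 = 86 / 10 = 8.60 m^3/ha/yr

8.60 m^3/ha/yr


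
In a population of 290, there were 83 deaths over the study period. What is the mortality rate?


Mortality rate = 83 / 290 = 0.286207 ≈ 0.2862

0.2862


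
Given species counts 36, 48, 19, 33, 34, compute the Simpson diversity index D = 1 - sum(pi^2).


Total N = 36 + 48 + 19 + 33 + 34 = 170
Per-species terms:
  p = 36/170 = 0.211765; p^2 = 0.211765^2 = 0.044844
  p = 48/170 = 0.282353; p^2 = 0.282353^2 = 0.079723
  p = 19/170 = 0.111765; p^2 = 0.111765^2 = 0.012491
  p = 33/170 = 0.194118; p^2 = 0.194118^2 = 0.037682
  p = 34/170 = 0.200000; p^2 = 0.200000^2 = 0.040000
sum(p^2) = 0.044844 + 0.079723 + 0.012491 + 0.037682 + 0.040000 = 0.214740
D = 1 - 0.214740 = 0.785260 ≈ 0.7853

0.7853


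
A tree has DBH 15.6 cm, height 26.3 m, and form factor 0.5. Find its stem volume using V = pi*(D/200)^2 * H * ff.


(D/200)^2 = (15.6/200)^2 = 0.078^2 = 0.006084
BA = 3.141593 * 0.006084 = 0.0191135 m^2
V = 0.0191135 * 26.3 * 0.5 = 0.251343 ≈ 0.251 m^3

0.251 m^3


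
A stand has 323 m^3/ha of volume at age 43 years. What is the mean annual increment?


MAI = 323 / 43 = 7.5116 ≈ 7.51 m^3/ha/yr

7.51 m^3/ha/yr


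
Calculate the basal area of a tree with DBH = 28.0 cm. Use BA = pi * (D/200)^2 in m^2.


D/200 = 28.0/200 = 0.14 m
(D/200)^2 = 0.14^2 = 0.0196
BA = 3.141593 * 0.0196 = 0.0615752 ≈ 0.0616 m^2

0.0616 m^2


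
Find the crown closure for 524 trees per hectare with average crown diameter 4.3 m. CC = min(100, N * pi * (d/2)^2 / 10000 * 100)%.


(d/2)^2 = (4.3/2)^2 = 2.15^2 = 4.6225
Crown area = 3.141593 * 4.6225 = 14.5220 m^2
N * area / 10000 * 100 = 524 * 14.5220 / 10000 * 100 = 76.0953
CC = min(100, 76.0953) = 76.0953 ≈ 76.1%

76.1%


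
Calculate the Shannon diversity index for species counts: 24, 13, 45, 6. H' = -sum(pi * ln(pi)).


Total N = 24 + 13 + 45 + 6 = 88
Per-species terms:
  p = 24/88 = 0.272727; ln(p) = -1.299284; p*ln(p) = 0.272727 * (-1.299284) = -0.354350
  p = 13/88 = 0.147727; ln(p) = -1.912389; p*ln(p) = 0.147727 * (-1.912389) = -0.282511
  p = 45/88 = 0.511364; ln(p) = -0.670674; p*ln(p) = 0.511364 * (-0.670674) = -0.342959
  p = 6/88 = 0.068182; ln(p) = -2.685575; p*ln(p) = 0.068182 * (-2.685575) = -0.183108
sum(p*ln(p)) = (-0.354350) + (-0.282511) + (-0.342959) + (-0.183108) = -1.162928
H' = -(-1.162928) = 1.162928 ≈ 1.1629

1.1629
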